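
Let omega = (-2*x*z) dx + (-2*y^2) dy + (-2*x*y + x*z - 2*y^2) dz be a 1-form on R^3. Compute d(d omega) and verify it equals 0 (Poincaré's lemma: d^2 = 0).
d(d omega) = 0

Step 1: d omega = sum_{i<j} (∂f_j/∂x_i - ∂f_i/∂x_j) dx_i ∧ dx_j:
  coeff of dx ∧ dy: 0
  coeff of dx ∧ dz: 2*x - 2*y + z
  coeff of dy ∧ dz: -2*x - 4*y
Step 2: Apply d again to each 2-form coefficient. The only possible 3-form in R^3 is dx ∧ dy ∧ dz, with coefficient
  ∂(coeff of dy∧dz)/∂x - ∂(coeff of dx∧dz)/∂y + ∂(coeff of dx∧dy)/∂z
  = ∂/∂x (-2*x - 4*y) - ∂/∂y (2*x - 2*y + z) + ∂/∂z (0).
Each of these terms simplifies to sums of mixed partials that cancel in pairs. The result is 0 (by equality of mixed partials for smooth functions — Schwarz / Clairaut).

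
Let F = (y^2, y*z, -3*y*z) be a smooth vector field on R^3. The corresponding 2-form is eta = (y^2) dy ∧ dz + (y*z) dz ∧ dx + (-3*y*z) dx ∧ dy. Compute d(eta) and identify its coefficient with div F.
d(eta) = (-3*y + z) dx ∧ dy ∧ dz; div F = -3*y + z

For a 2-form in R^3 of the form above, applying d gives a 3-form with coefficient ∂P/∂x + ∂Q/∂y + ∂R/∂z:
  ∂P/∂x = 0
  ∂Q/∂y = z
  ∂R/∂z = -3*y
Sum = -3*y + z, which is exactly div F.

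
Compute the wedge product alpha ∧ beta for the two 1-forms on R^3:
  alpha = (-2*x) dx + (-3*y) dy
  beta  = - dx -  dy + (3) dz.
alpha ∧ beta = (2*x - 3*y) dx ∧ dy + (-6*x) dx ∧ dz + (-9*y) dy ∧ dz

Distribute the wedge, using dx_i ∧ dx_j = -dx_j ∧ dx_i and dx_i ∧ dx_i = 0. For each pair (i, j) with i < j, the coefficient of dx_i ∧ dx_j in alpha ∧ beta is (alpha_i * beta_j - alpha_j * beta_i). Collecting: alpha ∧ beta = (2*x - 3*y) dx ∧ dy + (-6*x) dx ∧ dz + (-9*y) dy ∧ dz.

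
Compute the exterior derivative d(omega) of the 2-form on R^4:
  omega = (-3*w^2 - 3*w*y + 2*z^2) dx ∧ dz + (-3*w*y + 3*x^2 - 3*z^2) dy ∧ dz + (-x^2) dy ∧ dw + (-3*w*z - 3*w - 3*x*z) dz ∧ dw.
d(omega) = (3*w + 6*x) dx ∧ dy ∧ dz + (-6*w - 3*y - 3*z) dx ∧ dz ∧ dw + (-3*y) dy ∧ dz ∧ dw + (-2*x) dx ∧ dy ∧ dw

For a 2-form omega = sum_{i<j} g_{ij} dx_i ∧ dx_j, the exterior derivative is
  d(omega) = sum_{i<j} d(g_{ij}) ∧ dx_i ∧ dx_j = sum_{i<j, k} (∂g_{ij}/∂x_k) dx_k ∧ dx_i ∧ dx_j.
Expand each term, using dx_k ∧ dx_i ∧ dx_j = sgn(permutation) dx_{(a)} ∧ dx_{(b)} ∧ dx_{(c)} with (a < b < c) sorted:
  d(-3*w^2 - 3*w*y + 2*z^2) includes (∂/∂y)(-3*w^2 - 3*w*y + 2*z^2) dy = (-3*w) dy, which multiplied by dx ∧ dz gives (3*w) dx ∧ dy ∧ dz
  d(-3*w^2 - 3*w*y + 2*z^2) includes (∂/∂w)(-3*w^2 - 3*w*y + 2*z^2) dw = (-6*w - 3*y) dw, which multiplied by dx ∧ dz gives (-6*w - 3*y) dx ∧ dz ∧ dw
  d(-3*w*y + 3*x^2 - 3*z^2) includes (∂/∂x)(-3*w*y + 3*x^2 - 3*z^2) dx = (6*x) dx, which multiplied by dy ∧ dz gives (6*x) dx ∧ dy ∧ dz
  d(-3*w*y + 3*x^2 - 3*z^2) includes (∂/∂w)(-3*w*y + 3*x^2 - 3*z^2) dw = (-3*y) dw, which multiplied by dy ∧ dz gives (-3*y) dy ∧ dz ∧ dw
  d(-x^2) includes (∂/∂x)(-x^2) dx = (-2*x) dx, which multiplied by dy ∧ dw gives (-2*x) dx ∧ dy ∧ dw
  d(-3*w*z - 3*w - 3*x*z) includes (∂/∂x)(-3*w*z - 3*w - 3*x*z) dx = (-3*z) dx, which multiplied by dz ∧ dw gives (-3*z) dx ∧ dz ∧ dw
Collecting like 3-forms: d(omega) = (3*w + 6*x) dx ∧ dy ∧ dz + (-6*w - 3*y - 3*z) dx ∧ dz ∧ dw + (-3*y) dy ∧ dz ∧ dw + (-2*x) dx ∧ dy ∧ dw.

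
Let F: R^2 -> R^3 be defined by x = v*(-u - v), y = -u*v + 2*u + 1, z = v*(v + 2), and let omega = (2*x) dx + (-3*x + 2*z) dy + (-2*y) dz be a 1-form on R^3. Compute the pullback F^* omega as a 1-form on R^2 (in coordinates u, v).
F^* omega = (v*(-u*v + 6*u - 3*v^2 + 6*v + 8)) du + (-u^2*v + 5*u*v^2 - 8*u*v - 8*u + 4*v^3 - 4*v - 4) dv

Using F^*(f dg) = (f ∘ F) d(g ∘ F), substitute each coordinate x_i by F_i(u, v) in f_i, and replace dx_i by d F_i = (∂F_i/∂u) du + (∂F_i/∂v) dv.
  For the x component: f_1(F) = 2*v*(-u - v); d F_1 = (-v) du + (-u - 2*v) dv
  For the y component: f_2(F) = v*(3*u + 5*v + 4); d F_2 = (2 - v) du + (-u) dv
  For the z component: f_3(F) = 2*u*v - 4*u - 2; d F_3 = (0) du + (2*v + 2) dv
Combining and collecting du, dv coefficients:
  coeff of du: v*(-u*v + 6*u - 3*v^2 + 6*v + 8)
  coeff of dv: -u^2*v + 5*u*v^2 - 8*u*v - 8*u + 4*v^3 - 4*v - 4
F^* omega = (v*(-u*v + 6*u - 3*v^2 + 6*v + 8)) du + (-u^2*v + 5*u*v^2 - 8*u*v - 8*u + 4*v^3 - 4*v - 4) dv.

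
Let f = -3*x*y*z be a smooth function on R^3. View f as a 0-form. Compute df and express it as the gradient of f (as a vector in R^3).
df = (-3*y*z) dx + (-3*x*z) dy + (-3*x*y) dz; grad f = (-3*y*z, -3*x*z, -3*x*y)

For a 0-form f, d f = (∂f/∂x) dx + (∂f/∂y) dy + (∂f/∂z) dz. The components of the vector representation are exactly the entries of grad f in Cartesian coordinates:
  ∂f/∂x = -3*y*z
  ∂f/∂y = -3*x*z
  ∂f/∂z = -3*x*y.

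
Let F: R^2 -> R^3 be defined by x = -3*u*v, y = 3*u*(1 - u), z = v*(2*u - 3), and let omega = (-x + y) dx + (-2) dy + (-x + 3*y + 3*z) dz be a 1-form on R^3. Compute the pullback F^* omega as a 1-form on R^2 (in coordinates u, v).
F^* omega = (-9*u^2*v + 9*u*v^2 + 9*u*v + 12*u - 18*v^2 - 6) du + (-9*u^3 + 9*u^2*v + 36*u^2 - 45*u*v - 27*u + 27*v) dv

Using F^*(f dg) = (f ∘ F) d(g ∘ F), substitute each coordinate x_i by F_i(u, v) in f_i, and replace dx_i by d F_i = (∂F_i/∂u) du + (∂F_i/∂v) dv.
  For the x component: f_1(F) = 3*u*(-u + v + 1); d F_1 = (-3*v) du + (-3*u) dv
  For the y component: f_2(F) = -2; d F_2 = (3 - 6*u) du + (0) dv
  For the z component: f_3(F) = -9*u^2 + 9*u*v + 9*u - 9*v; d F_3 = (2*v) du + (2*u - 3) dv
Combining and collecting du, dv coefficients:
  coeff of du: -9*u^2*v + 9*u*v^2 + 9*u*v + 12*u - 18*v^2 - 6
  coeff of dv: -9*u^3 + 9*u^2*v + 36*u^2 - 45*u*v - 27*u + 27*v
F^* omega = (-9*u^2*v + 9*u*v^2 + 9*u*v + 12*u - 18*v^2 - 6) du + (-9*u^3 + 9*u^2*v + 36*u^2 - 45*u*v - 27*u + 27*v) dv.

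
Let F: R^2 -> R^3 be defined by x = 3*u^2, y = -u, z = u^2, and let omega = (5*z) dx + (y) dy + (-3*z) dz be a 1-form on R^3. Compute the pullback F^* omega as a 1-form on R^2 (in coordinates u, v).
F^* omega = (24*u^3 + u) du

Using F^*(f dg) = (f ∘ F) d(g ∘ F), substitute each coordinate x_i by F_i(u, v) in f_i, and replace dx_i by d F_i = (∂F_i/∂u) du + (∂F_i/∂v) dv.
  For the x component: f_1(F) = 5*u^2; d F_1 = (6*u) du + (0) dv
  For the y component: f_2(F) = -u; d F_2 = (-1) du + (0) dv
  For the z component: f_3(F) = -3*u^2; d F_3 = (2*u) du + (0) dv
Combining and collecting du, dv coefficients:
  coeff of du: 24*u^3 + u
  coeff of dv: 0
F^* omega = (24*u^3 + u) du.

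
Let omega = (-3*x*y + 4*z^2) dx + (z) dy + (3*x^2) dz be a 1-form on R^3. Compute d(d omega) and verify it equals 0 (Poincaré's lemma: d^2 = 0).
d(d omega) = 0

Step 1: d omega = sum_{i<j} (∂f_j/∂x_i - ∂f_i/∂x_j) dx_i ∧ dx_j:
  coeff of dx ∧ dy: 3*x
  coeff of dx ∧ dz: 6*x - 8*z
  coeff of dy ∧ dz: -1
Step 2: Apply d again to each 2-form coefficient. The only possible 3-form in R^3 is dx ∧ dy ∧ dz, with coefficient
  ∂(coeff of dy∧dz)/∂x - ∂(coeff of dx∧dz)/∂y + ∂(coeff of dx∧dy)/∂z
  = ∂/∂x (-1) - ∂/∂y (6*x - 8*z) + ∂/∂z (3*x).
Each of these terms simplifies to sums of mixed partials that cancel in pairs. The result is 0 (by equality of mixed partials for smooth functions — Schwarz / Clairaut).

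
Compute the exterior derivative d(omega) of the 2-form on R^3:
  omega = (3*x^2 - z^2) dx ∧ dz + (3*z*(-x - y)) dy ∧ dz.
d(omega) = (-3*z) dx ∧ dy ∧ dz

For a 2-form omega = sum_{i<j} g_{ij} dx_i ∧ dx_j, the exterior derivative is
  d(omega) = sum_{i<j} d(g_{ij}) ∧ dx_i ∧ dx_j = sum_{i<j, k} (∂g_{ij}/∂x_k) dx_k ∧ dx_i ∧ dx_j.
Expand each term, using dx_k ∧ dx_i ∧ dx_j = sgn(permutation) dx_{(a)} ∧ dx_{(b)} ∧ dx_{(c)} with (a < b < c) sorted:
  d(3*z*(-x - y)) includes (∂/∂x)(3*z*(-x - y)) dx = (-3*z) dx, which multiplied by dy ∧ dz gives (-3*z) dx ∧ dy ∧ dz
Collecting like 3-forms: d(omega) = (-3*z) dx ∧ dy ∧ dz.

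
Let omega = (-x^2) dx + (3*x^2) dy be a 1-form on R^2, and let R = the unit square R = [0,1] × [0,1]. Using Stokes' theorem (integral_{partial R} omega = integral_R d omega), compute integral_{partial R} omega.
integral_(partial R) omega = 3

Stokes: integral_partial_R omega = integral_R d omega with d omega = (∂Q/∂x - ∂P/∂y) dx ∧ dy.
  ∂Q/∂x = 6*x
  ∂P/∂y = 0
  integrand = ∂Q/∂x - ∂P/∂y = 6*x.
Integrating over R: integral_0^1 integral_0^1 (6*x) dx dy = 3.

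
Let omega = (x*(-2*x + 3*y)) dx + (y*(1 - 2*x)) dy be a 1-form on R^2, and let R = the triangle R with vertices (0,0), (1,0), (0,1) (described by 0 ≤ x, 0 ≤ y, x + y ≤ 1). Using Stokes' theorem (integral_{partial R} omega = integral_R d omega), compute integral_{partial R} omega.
integral_(partial R) omega = -5/6

Stokes: integral_partial_R omega = integral_R d omega with d omega = (∂Q/∂x - ∂P/∂y) dx ∧ dy.
  ∂Q/∂x = -2*y
  ∂P/∂y = 3*x
  integrand = ∂Q/∂x - ∂P/∂y = -3*x - 2*y.
Integrating over R: integral_0^1 integral_0^{1-x} (-3*x - 2*y) dy dx = -5/6.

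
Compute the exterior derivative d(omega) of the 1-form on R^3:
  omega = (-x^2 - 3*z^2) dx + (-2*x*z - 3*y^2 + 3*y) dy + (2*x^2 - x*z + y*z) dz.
d(omega) = (-2*z) dx ∧ dy + (4*x + 5*z) dx ∧ dz + (2*x + z) dy ∧ dz

For a 1-form omega = sum_i f_i dx_i, the exterior derivative is
  d(omega) = sum_{i < j} (∂f_j/∂x_i - ∂f_i/∂x_j) dx_i ∧ dx_j.
  coefficient of dx ∧ dy: ∂f_2/∂x - ∂f_1/∂y = ∂(-2*x*z - 3*y^2 + 3*y)/∂x - ∂(-x^2 - 3*z^2)/∂y = -2*z
  coefficient of dx ∧ dz: ∂f_3/∂x - ∂f_1/∂z = ∂(2*x^2 - x*z + y*z)/∂x - ∂(-x^2 - 3*z^2)/∂z = 4*x + 5*z
  coefficient of dy ∧ dz: ∂f_3/∂y - ∂f_2/∂z = ∂(2*x^2 - x*z + y*z)/∂y - ∂(-2*x*z - 3*y^2 + 3*y)/∂z = 2*x + z
Assembling: d(omega) = (-2*z) dx ∧ dy + (4*x + 5*z) dx ∧ dz + (2*x + z) dy ∧ dz.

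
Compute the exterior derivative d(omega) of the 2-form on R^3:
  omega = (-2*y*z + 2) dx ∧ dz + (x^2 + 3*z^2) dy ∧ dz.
d(omega) = (2*x + 2*z) dx ∧ dy ∧ dz

For a 2-form omega = sum_{i<j} g_{ij} dx_i ∧ dx_j, the exterior derivative is
  d(omega) = sum_{i<j} d(g_{ij}) ∧ dx_i ∧ dx_j = sum_{i<j, k} (∂g_{ij}/∂x_k) dx_k ∧ dx_i ∧ dx_j.
Expand each term, using dx_k ∧ dx_i ∧ dx_j = sgn(permutation) dx_{(a)} ∧ dx_{(b)} ∧ dx_{(c)} with (a < b < c) sorted:
  d(-2*y*z + 2) includes (∂/∂y)(-2*y*z + 2) dy = (-2*z) dy, which multiplied by dx ∧ dz gives (2*z) dx ∧ dy ∧ dz
  d(x^2 + 3*z^2) includes (∂/∂x)(x^2 + 3*z^2) dx = (2*x) dx, which multiplied by dy ∧ dz gives (2*x) dx ∧ dy ∧ dz
Collecting like 3-forms: d(omega) = (2*x + 2*z) dx ∧ dy ∧ dz.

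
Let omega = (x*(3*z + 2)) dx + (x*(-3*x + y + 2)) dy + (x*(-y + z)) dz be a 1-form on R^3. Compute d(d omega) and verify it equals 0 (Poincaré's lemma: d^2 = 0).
d(d omega) = 0

Step 1: d omega = sum_{i<j} (∂f_j/∂x_i - ∂f_i/∂x_j) dx_i ∧ dx_j:
  coeff of dx ∧ dy: -6*x + y + 2
  coeff of dx ∧ dz: -3*x - y + z
  coeff of dy ∧ dz: -x
Step 2: Apply d again to each 2-form coefficient. The only possible 3-form in R^3 is dx ∧ dy ∧ dz, with coefficient
  ∂(coeff of dy∧dz)/∂x - ∂(coeff of dx∧dz)/∂y + ∂(coeff of dx∧dy)/∂z
  = ∂/∂x (-x) - ∂/∂y (-3*x - y + z) + ∂/∂z (-6*x + y + 2).
Each of these terms simplifies to sums of mixed partials that cancel in pairs. The result is 0 (by equality of mixed partials for smooth functions — Schwarz / Clairaut).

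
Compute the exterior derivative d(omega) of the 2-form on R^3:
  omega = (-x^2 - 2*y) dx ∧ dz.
d(omega) = (2) dx ∧ dy ∧ dz

For a 2-form omega = sum_{i<j} g_{ij} dx_i ∧ dx_j, the exterior derivative is
  d(omega) = sum_{i<j} d(g_{ij}) ∧ dx_i ∧ dx_j = sum_{i<j, k} (∂g_{ij}/∂x_k) dx_k ∧ dx_i ∧ dx_j.
Expand each term, using dx_k ∧ dx_i ∧ dx_j = sgn(permutation) dx_{(a)} ∧ dx_{(b)} ∧ dx_{(c)} with (a < b < c) sorted:
  d(-x^2 - 2*y) includes (∂/∂y)(-x^2 - 2*y) dy = (-2) dy, which multiplied by dx ∧ dz gives (2) dx ∧ dy ∧ dz
Collecting like 3-forms: d(omega) = (2) dx ∧ dy ∧ dz.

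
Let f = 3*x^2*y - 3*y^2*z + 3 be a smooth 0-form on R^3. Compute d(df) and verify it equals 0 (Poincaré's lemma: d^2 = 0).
d(df) = 0

Step 1: df = sum_i (∂f/∂x_i) dx_i = (6*x*y) dx + (3*x^2 - 6*y*z) dy + (-3*y^2) dz.
Step 2: Apply d again. Using the 1-form formula, the coefficient of dx ∧ dy in d(df) is ∂^2 f/∂x ∂y - ∂^2 f/∂y ∂x = (6*x) - (6*x) = 0 (equality of mixed partials for smooth f).
Similarly for dx ∧ dz and dy ∧ dz — all coefficients vanish. So d(df) = 0.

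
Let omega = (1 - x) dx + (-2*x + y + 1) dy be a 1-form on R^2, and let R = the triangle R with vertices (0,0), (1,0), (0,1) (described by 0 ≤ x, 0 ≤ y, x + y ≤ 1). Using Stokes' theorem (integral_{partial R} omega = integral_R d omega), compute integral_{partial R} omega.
integral_(partial R) omega = -1

Stokes: integral_partial_R omega = integral_R d omega with d omega = (∂Q/∂x - ∂P/∂y) dx ∧ dy.
  ∂Q/∂x = -2
  ∂P/∂y = 0
  integrand = ∂Q/∂x - ∂P/∂y = -2.
Integrating over R: integral_0^1 integral_0^{1-x} (-2) dy dx = -1.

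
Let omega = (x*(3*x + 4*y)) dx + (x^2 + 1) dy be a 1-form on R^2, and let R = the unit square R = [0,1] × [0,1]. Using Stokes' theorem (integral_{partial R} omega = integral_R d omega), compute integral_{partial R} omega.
integral_(partial R) omega = -1

Stokes: integral_partial_R omega = integral_R d omega with d omega = (∂Q/∂x - ∂P/∂y) dx ∧ dy.
  ∂Q/∂x = 2*x
  ∂P/∂y = 4*x
  integrand = ∂Q/∂x - ∂P/∂y = -2*x.
Integrating over R: integral_0^1 integral_0^1 (-2*x) dx dy = -1.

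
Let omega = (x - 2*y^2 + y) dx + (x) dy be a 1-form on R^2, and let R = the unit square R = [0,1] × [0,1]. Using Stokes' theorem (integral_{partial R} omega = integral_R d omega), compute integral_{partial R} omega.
integral_(partial R) omega = 2

Stokes: integral_partial_R omega = integral_R d omega with d omega = (∂Q/∂x - ∂P/∂y) dx ∧ dy.
  ∂Q/∂x = 1
  ∂P/∂y = 1 - 4*y
  integrand = ∂Q/∂x - ∂P/∂y = 4*y.
Integrating over R: integral_0^1 integral_0^1 (4*y) dx dy = 2.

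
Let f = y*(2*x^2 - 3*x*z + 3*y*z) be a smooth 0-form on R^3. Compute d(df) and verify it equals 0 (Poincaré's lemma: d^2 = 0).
d(df) = 0

Step 1: df = sum_i (∂f/∂x_i) dx_i = (y*(4*x - 3*z)) dx + (2*x^2 - 3*x*z + 6*y*z) dy + (3*y*(-x + y)) dz.
Step 2: Apply d again. Using the 1-form formula, the coefficient of dx ∧ dy in d(df) is ∂^2 f/∂x ∂y - ∂^2 f/∂y ∂x = (4*x - 3*z) - (4*x - 3*z) = 0 (equality of mixed partials for smooth f).
Similarly for dx ∧ dz and dy ∧ dz — all coefficients vanish. So d(df) = 0.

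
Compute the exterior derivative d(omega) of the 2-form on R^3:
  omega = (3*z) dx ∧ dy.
d(omega) = (3) dx ∧ dy ∧ dz

For a 2-form omega = sum_{i<j} g_{ij} dx_i ∧ dx_j, the exterior derivative is
  d(omega) = sum_{i<j} d(g_{ij}) ∧ dx_i ∧ dx_j = sum_{i<j, k} (∂g_{ij}/∂x_k) dx_k ∧ dx_i ∧ dx_j.
Expand each term, using dx_k ∧ dx_i ∧ dx_j = sgn(permutation) dx_{(a)} ∧ dx_{(b)} ∧ dx_{(c)} with (a < b < c) sorted:
  d(3*z) includes (∂/∂z)(3*z) dz = (3) dz, which multiplied by dx ∧ dy gives (3) dx ∧ dy ∧ dz
Collecting like 3-forms: d(omega) = (3) dx ∧ dy ∧ dz.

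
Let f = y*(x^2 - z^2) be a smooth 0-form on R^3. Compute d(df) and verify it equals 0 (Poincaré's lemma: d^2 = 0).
d(df) = 0

Step 1: df = sum_i (∂f/∂x_i) dx_i = (2*x*y) dx + (x^2 - z^2) dy + (-2*y*z) dz.
Step 2: Apply d again. Using the 1-form formula, the coefficient of dx ∧ dy in d(df) is ∂^2 f/∂x ∂y - ∂^2 f/∂y ∂x = (2*x) - (2*x) = 0 (equality of mixed partials for smooth f).
Similarly for dx ∧ dz and dy ∧ dz — all coefficients vanish. So d(df) = 0.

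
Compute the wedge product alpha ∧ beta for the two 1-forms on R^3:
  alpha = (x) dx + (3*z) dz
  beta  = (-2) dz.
alpha ∧ beta = (-2*x) dx ∧ dz

Distribute the wedge, using dx_i ∧ dx_j = -dx_j ∧ dx_i and dx_i ∧ dx_i = 0. For each pair (i, j) with i < j, the coefficient of dx_i ∧ dx_j in alpha ∧ beta is (alpha_i * beta_j - alpha_j * beta_i). Collecting: alpha ∧ beta = (-2*x) dx ∧ dz.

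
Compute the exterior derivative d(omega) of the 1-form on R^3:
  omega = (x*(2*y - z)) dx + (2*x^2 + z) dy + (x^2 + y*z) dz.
d(omega) = (2*x) dx ∧ dy + (3*x) dx ∧ dz + (z - 1) dy ∧ dz

For a 1-form omega = sum_i f_i dx_i, the exterior derivative is
  d(omega) = sum_{i < j} (∂f_j/∂x_i - ∂f_i/∂x_j) dx_i ∧ dx_j.
  coefficient of dx ∧ dy: ∂f_2/∂x - ∂f_1/∂y = ∂(2*x^2 + z)/∂x - ∂(x*(2*y - z))/∂y = 2*x
  coefficient of dx ∧ dz: ∂f_3/∂x - ∂f_1/∂z = ∂(x^2 + y*z)/∂x - ∂(x*(2*y - z))/∂z = 3*x
  coefficient of dy ∧ dz: ∂f_3/∂y - ∂f_2/∂z = ∂(x^2 + y*z)/∂y - ∂(2*x^2 + z)/∂z = z - 1
Assembling: d(omega) = (2*x) dx ∧ dy + (3*x) dx ∧ dz + (z - 1) dy ∧ dz.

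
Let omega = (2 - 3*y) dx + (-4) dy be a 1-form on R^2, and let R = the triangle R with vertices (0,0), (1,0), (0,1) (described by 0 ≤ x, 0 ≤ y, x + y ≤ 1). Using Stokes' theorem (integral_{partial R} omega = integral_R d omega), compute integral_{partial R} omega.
integral_(partial R) omega = 3/2

Stokes: integral_partial_R omega = integral_R d omega with d omega = (∂Q/∂x - ∂P/∂y) dx ∧ dy.
  ∂Q/∂x = 0
  ∂P/∂y = -3
  integrand = ∂Q/∂x - ∂P/∂y = 3.
Integrating over R: integral_0^1 integral_0^{1-x} (3) dy dx = 3/2.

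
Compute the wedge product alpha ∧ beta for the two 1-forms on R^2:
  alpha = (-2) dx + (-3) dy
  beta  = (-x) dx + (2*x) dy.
alpha ∧ beta = (-7*x) dx ∧ dy

Distribute the wedge, using dx_i ∧ dx_j = -dx_j ∧ dx_i and dx_i ∧ dx_i = 0. For each pair (i, j) with i < j, the coefficient of dx_i ∧ dx_j in alpha ∧ beta is (alpha_i * beta_j - alpha_j * beta_i). Collecting: alpha ∧ beta = (-7*x) dx ∧ dy.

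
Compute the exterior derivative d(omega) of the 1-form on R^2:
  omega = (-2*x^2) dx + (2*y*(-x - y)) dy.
d(omega) = (-2*y) dx ∧ dy

For a 1-form omega = sum_i f_i dx_i, the exterior derivative is
  d(omega) = sum_{i < j} (∂f_j/∂x_i - ∂f_i/∂x_j) dx_i ∧ dx_j.
  coefficient of dx ∧ dy: ∂f_2/∂x - ∂f_1/∂y = ∂(2*y*(-x - y))/∂x - ∂(-2*x^2)/∂y = -2*y
Assembling: d(omega) = (-2*y) dx ∧ dy.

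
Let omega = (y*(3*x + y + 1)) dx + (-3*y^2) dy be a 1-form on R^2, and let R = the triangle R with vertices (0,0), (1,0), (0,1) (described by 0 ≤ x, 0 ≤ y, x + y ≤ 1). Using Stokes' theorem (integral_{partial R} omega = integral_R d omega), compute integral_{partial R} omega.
integral_(partial R) omega = -4/3

Stokes: integral_partial_R omega = integral_R d omega with d omega = (∂Q/∂x - ∂P/∂y) dx ∧ dy.
  ∂Q/∂x = 0
  ∂P/∂y = 3*x + 2*y + 1
  integrand = ∂Q/∂x - ∂P/∂y = -3*x - 2*y - 1.
Integrating over R: integral_0^1 integral_0^{1-x} (-3*x - 2*y - 1) dy dx = -4/3.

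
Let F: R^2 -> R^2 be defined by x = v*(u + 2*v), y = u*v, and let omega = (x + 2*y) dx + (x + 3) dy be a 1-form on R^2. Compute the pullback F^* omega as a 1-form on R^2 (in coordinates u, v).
F^* omega = (v*(4*u*v + 4*v^2 + 3)) du + (4*u^2*v + 16*u*v^2 + 3*u + 8*v^3) dv

Using F^*(f dg) = (f ∘ F) d(g ∘ F), substitute each coordinate x_i by F_i(u, v) in f_i, and replace dx_i by d F_i = (∂F_i/∂u) du + (∂F_i/∂v) dv.
  For the x component: f_1(F) = v*(3*u + 2*v); d F_1 = (v) du + (u + 4*v) dv
  For the y component: f_2(F) = u*v + 2*v^2 + 3; d F_2 = (v) du + (u) dv
Combining and collecting du, dv coefficients:
  coeff of du: v*(4*u*v + 4*v^2 + 3)
  coeff of dv: 4*u^2*v + 16*u*v^2 + 3*u + 8*v^3
F^* omega = (v*(4*u*v + 4*v^2 + 3)) du + (4*u^2*v + 16*u*v^2 + 3*u + 8*v^3) dv.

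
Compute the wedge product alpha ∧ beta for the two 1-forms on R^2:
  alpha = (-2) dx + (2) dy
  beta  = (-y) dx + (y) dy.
alpha ∧ beta = 0

Distribute the wedge, using dx_i ∧ dx_j = -dx_j ∧ dx_i and dx_i ∧ dx_i = 0. For each pair (i, j) with i < j, the coefficient of dx_i ∧ dx_j in alpha ∧ beta is (alpha_i * beta_j - alpha_j * beta_i). Collecting: alpha ∧ beta = 0.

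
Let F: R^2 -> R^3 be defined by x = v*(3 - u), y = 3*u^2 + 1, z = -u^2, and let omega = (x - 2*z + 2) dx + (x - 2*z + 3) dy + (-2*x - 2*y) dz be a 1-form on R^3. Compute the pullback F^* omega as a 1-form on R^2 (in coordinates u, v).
F^* omega = (24*u^3 - 12*u^2*v + u*v^2 + 30*u*v + 22*u - 3*v^2 - 2*v) du + (-2*u^3 + u^2*v + 6*u^2 - 6*u*v - 2*u + 9*v + 6) dv

Using F^*(f dg) = (f ∘ F) d(g ∘ F), substitute each coordinate x_i by F_i(u, v) in f_i, and replace dx_i by d F_i = (∂F_i/∂u) du + (∂F_i/∂v) dv.
  For the x component: f_1(F) = 2*u^2 - u*v + 3*v + 2; d F_1 = (-v) du + (3 - u) dv
  For the y component: f_2(F) = 2*u^2 - u*v + 3*v + 3; d F_2 = (6*u) du + (0) dv
  For the z component: f_3(F) = -6*u^2 + 2*u*v - 6*v - 2; d F_3 = (-2*u) du + (0) dv
Combining and collecting du, dv coefficients:
  coeff of du: 24*u^3 - 12*u^2*v + u*v^2 + 30*u*v + 22*u - 3*v^2 - 2*v
  coeff of dv: -2*u^3 + u^2*v + 6*u^2 - 6*u*v - 2*u + 9*v + 6
F^* omega = (24*u^3 - 12*u^2*v + u*v^2 + 30*u*v + 22*u - 3*v^2 - 2*v) du + (-2*u^3 + u^2*v + 6*u^2 - 6*u*v - 2*u + 9*v + 6) dv.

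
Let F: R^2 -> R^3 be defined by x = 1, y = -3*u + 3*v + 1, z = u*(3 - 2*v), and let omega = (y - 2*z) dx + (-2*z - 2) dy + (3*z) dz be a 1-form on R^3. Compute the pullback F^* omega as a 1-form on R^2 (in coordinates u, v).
F^* omega = (12*u*v^2 - 48*u*v + 45*u + 6) du + (12*u^2*v - 18*u^2 + 12*u*v - 18*u - 6) dv

Using F^*(f dg) = (f ∘ F) d(g ∘ F), substitute each coordinate x_i by F_i(u, v) in f_i, and replace dx_i by d F_i = (∂F_i/∂u) du + (∂F_i/∂v) dv.
  For the x component: f_1(F) = 4*u*v - 9*u + 3*v + 1; d F_1 = (0) du + (0) dv
  For the y component: f_2(F) = 4*u*v - 6*u - 2; d F_2 = (-3) du + (3) dv
  For the z component: f_3(F) = 3*u*(3 - 2*v); d F_3 = (3 - 2*v) du + (-2*u) dv
Combining and collecting du, dv coefficients:
  coeff of du: 12*u*v^2 - 48*u*v + 45*u + 6
  coeff of dv: 12*u^2*v - 18*u^2 + 12*u*v - 18*u - 6
F^* omega = (12*u*v^2 - 48*u*v + 45*u + 6) du + (12*u^2*v - 18*u^2 + 12*u*v - 18*u - 6) dv.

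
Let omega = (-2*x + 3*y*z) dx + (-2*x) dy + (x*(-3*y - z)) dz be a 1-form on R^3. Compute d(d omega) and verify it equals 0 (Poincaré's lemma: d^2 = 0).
d(d omega) = 0

Step 1: d omega = sum_{i<j} (∂f_j/∂x_i - ∂f_i/∂x_j) dx_i ∧ dx_j:
  coeff of dx ∧ dy: -3*z - 2
  coeff of dx ∧ dz: -6*y - z
  coeff of dy ∧ dz: -3*x
Step 2: Apply d again to each 2-form coefficient. The only possible 3-form in R^3 is dx ∧ dy ∧ dz, with coefficient
  ∂(coeff of dy∧dz)/∂x - ∂(coeff of dx∧dz)/∂y + ∂(coeff of dx∧dy)/∂z
  = ∂/∂x (-3*x) - ∂/∂y (-6*y - z) + ∂/∂z (-3*z - 2).
Each of these terms simplifies to sums of mixed partials that cancel in pairs. The result is 0 (by equality of mixed partials for smooth functions — Schwarz / Clairaut).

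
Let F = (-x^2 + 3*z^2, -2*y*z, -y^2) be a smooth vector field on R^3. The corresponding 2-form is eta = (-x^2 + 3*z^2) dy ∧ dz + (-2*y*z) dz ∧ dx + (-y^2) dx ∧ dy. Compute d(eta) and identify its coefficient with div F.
d(eta) = (-2*x - 2*z) dx ∧ dy ∧ dz; div F = -2*x - 2*z

For a 2-form in R^3 of the form above, applying d gives a 3-form with coefficient ∂P/∂x + ∂Q/∂y + ∂R/∂z:
  ∂P/∂x = -2*x
  ∂Q/∂y = -2*z
  ∂R/∂z = 0
Sum = -2*x - 2*z, which is exactly div F.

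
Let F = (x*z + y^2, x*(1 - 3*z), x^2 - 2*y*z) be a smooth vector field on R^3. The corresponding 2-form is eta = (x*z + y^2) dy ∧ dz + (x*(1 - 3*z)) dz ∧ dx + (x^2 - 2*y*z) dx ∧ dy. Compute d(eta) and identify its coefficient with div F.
d(eta) = (-2*y + z) dx ∧ dy ∧ dz; div F = -2*y + z

For a 2-form in R^3 of the form above, applying d gives a 3-form with coefficient ∂P/∂x + ∂Q/∂y + ∂R/∂z:
  ∂P/∂x = z
  ∂Q/∂y = 0
  ∂R/∂z = -2*y
Sum = -2*y + z, which is exactly div F.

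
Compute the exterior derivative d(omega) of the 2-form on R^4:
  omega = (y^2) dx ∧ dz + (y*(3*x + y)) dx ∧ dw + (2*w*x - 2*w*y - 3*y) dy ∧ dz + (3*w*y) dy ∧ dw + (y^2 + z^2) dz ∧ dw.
d(omega) = (2*w - 2*y) dx ∧ dy ∧ dz + (-3*x - 2*y) dx ∧ dy ∧ dw + (2*x) dy ∧ dz ∧ dw

For a 2-form omega = sum_{i<j} g_{ij} dx_i ∧ dx_j, the exterior derivative is
  d(omega) = sum_{i<j} d(g_{ij}) ∧ dx_i ∧ dx_j = sum_{i<j, k} (∂g_{ij}/∂x_k) dx_k ∧ dx_i ∧ dx_j.
Expand each term, using dx_k ∧ dx_i ∧ dx_j = sgn(permutation) dx_{(a)} ∧ dx_{(b)} ∧ dx_{(c)} with (a < b < c) sorted:
  d(y^2) includes (∂/∂y)(y^2) dy = (2*y) dy, which multiplied by dx ∧ dz gives (-2*y) dx ∧ dy ∧ dz
  d(y*(3*x + y)) includes (∂/∂y)(y*(3*x + y)) dy = (3*x + 2*y) dy, which multiplied by dx ∧ dw gives (-3*x - 2*y) dx ∧ dy ∧ dw
  d(2*w*x - 2*w*y - 3*y) includes (∂/∂x)(2*w*x - 2*w*y - 3*y) dx = (2*w) dx, which multiplied by dy ∧ dz gives (2*w) dx ∧ dy ∧ dz
  d(2*w*x - 2*w*y - 3*y) includes (∂/∂w)(2*w*x - 2*w*y - 3*y) dw = (2*x - 2*y) dw, which multiplied by dy ∧ dz gives (2*x - 2*y) dy ∧ dz ∧ dw
  d(y^2 + z^2) includes (∂/∂y)(y^2 + z^2) dy = (2*y) dy, which multiplied by dz ∧ dw gives (2*y) dy ∧ dz ∧ dw
Collecting like 3-forms: d(omega) = (2*w - 2*y) dx ∧ dy ∧ dz + (-3*x - 2*y) dx ∧ dy ∧ dw + (2*x) dy ∧ dz ∧ dw.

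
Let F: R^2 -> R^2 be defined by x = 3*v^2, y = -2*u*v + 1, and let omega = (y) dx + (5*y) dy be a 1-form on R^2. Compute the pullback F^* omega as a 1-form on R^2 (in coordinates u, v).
F^* omega = (10*v*(2*u*v - 1)) du + (20*u^2*v - 12*u*v^2 - 10*u + 6*v) dv

Using F^*(f dg) = (f ∘ F) d(g ∘ F), substitute each coordinate x_i by F_i(u, v) in f_i, and replace dx_i by d F_i = (∂F_i/∂u) du + (∂F_i/∂v) dv.
  For the x component: f_1(F) = -2*u*v + 1; d F_1 = (0) du + (6*v) dv
  For the y component: f_2(F) = -10*u*v + 5; d F_2 = (-2*v) du + (-2*u) dv
Combining and collecting du, dv coefficients:
  coeff of du: 10*v*(2*u*v - 1)
  coeff of dv: 20*u^2*v - 12*u*v^2 - 10*u + 6*v
F^* omega = (10*v*(2*u*v - 1)) du + (20*u^2*v - 12*u*v^2 - 10*u + 6*v) dv.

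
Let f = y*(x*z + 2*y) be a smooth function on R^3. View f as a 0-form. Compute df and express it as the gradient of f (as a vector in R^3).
df = (y*z) dx + (x*z + 4*y) dy + (x*y) dz; grad f = (y*z, x*z + 4*y, x*y)

For a 0-form f, d f = (∂f/∂x) dx + (∂f/∂y) dy + (∂f/∂z) dz. The components of the vector representation are exactly the entries of grad f in Cartesian coordinates:
  ∂f/∂x = y*z
  ∂f/∂y = x*z + 4*y
  ∂f/∂z = x*y.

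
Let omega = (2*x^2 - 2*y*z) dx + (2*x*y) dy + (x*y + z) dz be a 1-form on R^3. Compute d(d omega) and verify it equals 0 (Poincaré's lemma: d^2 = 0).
d(d omega) = 0

Step 1: d omega = sum_{i<j} (∂f_j/∂x_i - ∂f_i/∂x_j) dx_i ∧ dx_j:
  coeff of dx ∧ dy: 2*y + 2*z
  coeff of dx ∧ dz: 3*y
  coeff of dy ∧ dz: x
Step 2: Apply d again to each 2-form coefficient. The only possible 3-form in R^3 is dx ∧ dy ∧ dz, with coefficient
  ∂(coeff of dy∧dz)/∂x - ∂(coeff of dx∧dz)/∂y + ∂(coeff of dx∧dy)/∂z
  = ∂/∂x (x) - ∂/∂y (3*y) + ∂/∂z (2*y + 2*z).
Each of these terms simplifies to sums of mixed partials that cancel in pairs. The result is 0 (by equality of mixed partials for smooth functions — Schwarz / Clairaut).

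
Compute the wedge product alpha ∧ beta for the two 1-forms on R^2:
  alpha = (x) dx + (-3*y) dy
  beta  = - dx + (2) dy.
alpha ∧ beta = (2*x - 3*y) dx ∧ dy

Distribute the wedge, using dx_i ∧ dx_j = -dx_j ∧ dx_i and dx_i ∧ dx_i = 0. For each pair (i, j) with i < j, the coefficient of dx_i ∧ dx_j in alpha ∧ beta is (alpha_i * beta_j - alpha_j * beta_i). Collecting: alpha ∧ beta = (2*x - 3*y) dx ∧ dy.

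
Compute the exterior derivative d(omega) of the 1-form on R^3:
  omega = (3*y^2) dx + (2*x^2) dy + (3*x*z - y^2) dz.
d(omega) = (4*x - 6*y) dx ∧ dy + (3*z) dx ∧ dz + (-2*y) dy ∧ dz

For a 1-form omega = sum_i f_i dx_i, the exterior derivative is
  d(omega) = sum_{i < j} (∂f_j/∂x_i - ∂f_i/∂x_j) dx_i ∧ dx_j.
  coefficient of dx ∧ dy: ∂f_2/∂x - ∂f_1/∂y = ∂(2*x^2)/∂x - ∂(3*y^2)/∂y = 4*x - 6*y
  coefficient of dx ∧ dz: ∂f_3/∂x - ∂f_1/∂z = ∂(3*x*z - y^2)/∂x - ∂(3*y^2)/∂z = 3*z
  coefficient of dy ∧ dz: ∂f_3/∂y - ∂f_2/∂z = ∂(3*x*z - y^2)/∂y - ∂(2*x^2)/∂z = -2*y
Assembling: d(omega) = (4*x - 6*y) dx ∧ dy + (3*z) dx ∧ dz + (-2*y) dy ∧ dz.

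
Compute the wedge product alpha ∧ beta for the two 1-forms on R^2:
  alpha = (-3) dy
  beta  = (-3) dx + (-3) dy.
alpha ∧ beta = (-9) dx ∧ dy

Distribute the wedge, using dx_i ∧ dx_j = -dx_j ∧ dx_i and dx_i ∧ dx_i = 0. For each pair (i, j) with i < j, the coefficient of dx_i ∧ dx_j in alpha ∧ beta is (alpha_i * beta_j - alpha_j * beta_i). Collecting: alpha ∧ beta = (-9) dx ∧ dy.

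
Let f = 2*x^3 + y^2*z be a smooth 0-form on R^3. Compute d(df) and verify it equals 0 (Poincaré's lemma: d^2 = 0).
d(df) = 0

Step 1: df = sum_i (∂f/∂x_i) dx_i = (6*x^2) dx + (2*y*z) dy + (y^2) dz.
Step 2: Apply d again. Using the 1-form formula, the coefficient of dx ∧ dy in d(df) is ∂^2 f/∂x ∂y - ∂^2 f/∂y ∂x = (0) - (0) = 0 (equality of mixed partials for smooth f).
Similarly for dx ∧ dz and dy ∧ dz — all coefficients vanish. So d(df) = 0.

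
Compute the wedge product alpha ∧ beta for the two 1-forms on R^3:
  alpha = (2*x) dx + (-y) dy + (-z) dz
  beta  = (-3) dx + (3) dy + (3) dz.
alpha ∧ beta = (6*x - 3*y) dx ∧ dy + (6*x - 3*z) dx ∧ dz + (-3*y + 3*z) dy ∧ dz

Distribute the wedge, using dx_i ∧ dx_j = -dx_j ∧ dx_i and dx_i ∧ dx_i = 0. For each pair (i, j) with i < j, the coefficient of dx_i ∧ dx_j in alpha ∧ beta is (alpha_i * beta_j - alpha_j * beta_i). Collecting: alpha ∧ beta = (6*x - 3*y) dx ∧ dy + (6*x - 3*z) dx ∧ dz + (-3*y + 3*z) dy ∧ dz.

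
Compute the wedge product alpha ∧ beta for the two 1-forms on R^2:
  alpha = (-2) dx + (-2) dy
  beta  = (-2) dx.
alpha ∧ beta = (-4) dx ∧ dy

Distribute the wedge, using dx_i ∧ dx_j = -dx_j ∧ dx_i and dx_i ∧ dx_i = 0. For each pair (i, j) with i < j, the coefficient of dx_i ∧ dx_j in alpha ∧ beta is (alpha_i * beta_j - alpha_j * beta_i). Collecting: alpha ∧ beta = (-4) dx ∧ dy.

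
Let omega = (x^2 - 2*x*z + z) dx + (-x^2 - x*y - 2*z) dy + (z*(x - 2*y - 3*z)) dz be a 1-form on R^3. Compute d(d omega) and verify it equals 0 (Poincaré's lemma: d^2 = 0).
d(d omega) = 0

Step 1: d omega = sum_{i<j} (∂f_j/∂x_i - ∂f_i/∂x_j) dx_i ∧ dx_j:
  coeff of dx ∧ dy: -2*x - y
  coeff of dx ∧ dz: 2*x + z - 1
  coeff of dy ∧ dz: 2 - 2*z
Step 2: Apply d again to each 2-form coefficient. The only possible 3-form in R^3 is dx ∧ dy ∧ dz, with coefficient
  ∂(coeff of dy∧dz)/∂x - ∂(coeff of dx∧dz)/∂y + ∂(coeff of dx∧dy)/∂z
  = ∂/∂x (2 - 2*z) - ∂/∂y (2*x + z - 1) + ∂/∂z (-2*x - y).
Each of these terms simplifies to sums of mixed partials that cancel in pairs. The result is 0 (by equality of mixed partials for smooth functions — Schwarz / Clairaut).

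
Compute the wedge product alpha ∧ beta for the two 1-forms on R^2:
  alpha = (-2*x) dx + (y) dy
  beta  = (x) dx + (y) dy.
alpha ∧ beta = (-3*x*y) dx ∧ dy

Distribute the wedge, using dx_i ∧ dx_j = -dx_j ∧ dx_i and dx_i ∧ dx_i = 0. For each pair (i, j) with i < j, the coefficient of dx_i ∧ dx_j in alpha ∧ beta is (alpha_i * beta_j - alpha_j * beta_i). Collecting: alpha ∧ beta = (-3*x*y) dx ∧ dy.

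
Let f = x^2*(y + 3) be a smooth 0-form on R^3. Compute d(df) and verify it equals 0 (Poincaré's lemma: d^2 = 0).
d(df) = 0

Step 1: df = sum_i (∂f/∂x_i) dx_i = (2*x*(y + 3)) dx + (x^2) dy + (0) dz.
Step 2: Apply d again. Using the 1-form formula, the coefficient of dx ∧ dy in d(df) is ∂^2 f/∂x ∂y - ∂^2 f/∂y ∂x = (2*x) - (2*x) = 0 (equality of mixed partials for smooth f).
Similarly for dx ∧ dz and dy ∧ dz — all coefficients vanish. So d(df) = 0.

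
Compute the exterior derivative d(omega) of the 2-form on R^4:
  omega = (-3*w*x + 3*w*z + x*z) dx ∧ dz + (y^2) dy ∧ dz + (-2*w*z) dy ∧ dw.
d(omega) = (-3*x + 3*z) dx ∧ dz ∧ dw + (2*w) dy ∧ dz ∧ dw

For a 2-form omega = sum_{i<j} g_{ij} dx_i ∧ dx_j, the exterior derivative is
  d(omega) = sum_{i<j} d(g_{ij}) ∧ dx_i ∧ dx_j = sum_{i<j, k} (∂g_{ij}/∂x_k) dx_k ∧ dx_i ∧ dx_j.
Expand each term, using dx_k ∧ dx_i ∧ dx_j = sgn(permutation) dx_{(a)} ∧ dx_{(b)} ∧ dx_{(c)} with (a < b < c) sorted:
  d(-3*w*x + 3*w*z + x*z) includes (∂/∂w)(-3*w*x + 3*w*z + x*z) dw = (-3*x + 3*z) dw, which multiplied by dx ∧ dz gives (-3*x + 3*z) dx ∧ dz ∧ dw
  d(-2*w*z) includes (∂/∂z)(-2*w*z) dz = (-2*w) dz, which multiplied by dy ∧ dw gives (2*w) dy ∧ dz ∧ dw
Collecting like 3-forms: d(omega) = (-3*x + 3*z) dx ∧ dz ∧ dw + (2*w) dy ∧ dz ∧ dw.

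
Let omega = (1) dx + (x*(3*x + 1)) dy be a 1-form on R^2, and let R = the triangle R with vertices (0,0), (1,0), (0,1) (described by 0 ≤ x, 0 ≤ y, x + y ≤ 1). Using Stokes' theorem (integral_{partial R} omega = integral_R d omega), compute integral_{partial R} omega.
integral_(partial R) omega = 3/2

Stokes: integral_partial_R omega = integral_R d omega with d omega = (∂Q/∂x - ∂P/∂y) dx ∧ dy.
  ∂Q/∂x = 6*x + 1
  ∂P/∂y = 0
  integrand = ∂Q/∂x - ∂P/∂y = 6*x + 1.
Integrating over R: integral_0^1 integral_0^{1-x} (6*x + 1) dy dx = 3/2.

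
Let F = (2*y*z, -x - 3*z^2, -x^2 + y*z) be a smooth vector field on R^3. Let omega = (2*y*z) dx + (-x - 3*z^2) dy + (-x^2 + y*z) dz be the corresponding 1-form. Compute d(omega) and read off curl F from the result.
d(omega) = (7*z) dy ∧ dz + (2*x + 2*y) dz ∧ dx + (-2*z - 1) dx ∧ dy; curl F = (7*z, 2*x + 2*y, -2*z - 1)

d omega = sum_{i<j} (∂f_j/∂x_i - ∂f_i/∂x_j) dx_i ∧ dx_j. Under the identification (dy ∧ dz, dz ∧ dx, dx ∧ dy) ↔ (e_x, e_y, e_z), the coefficients are exactly the components of curl F. Compute:
  ∂R/∂y - ∂Q/∂z = (z) - (-6*z) = 7*z
  ∂P/∂z - ∂R/∂x = (2*y) - (-2*x) = 2*x + 2*y
  ∂Q/∂x - ∂P/∂y = (-1) - (2*z) = -2*z - 1.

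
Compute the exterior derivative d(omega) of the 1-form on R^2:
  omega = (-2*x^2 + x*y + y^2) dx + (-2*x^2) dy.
d(omega) = (-5*x - 2*y) dx ∧ dy

For a 1-form omega = sum_i f_i dx_i, the exterior derivative is
  d(omega) = sum_{i < j} (∂f_j/∂x_i - ∂f_i/∂x_j) dx_i ∧ dx_j.
  coefficient of dx ∧ dy: ∂f_2/∂x - ∂f_1/∂y = ∂(-2*x^2)/∂x - ∂(-2*x^2 + x*y + y^2)/∂y = -5*x - 2*y
Assembling: d(omega) = (-5*x - 2*y) dx ∧ dy.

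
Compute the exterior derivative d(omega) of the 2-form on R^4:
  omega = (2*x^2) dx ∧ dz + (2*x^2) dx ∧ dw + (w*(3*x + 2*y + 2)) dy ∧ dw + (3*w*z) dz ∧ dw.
d(omega) = (3*w) dx ∧ dy ∧ dw

For a 2-form omega = sum_{i<j} g_{ij} dx_i ∧ dx_j, the exterior derivative is
  d(omega) = sum_{i<j} d(g_{ij}) ∧ dx_i ∧ dx_j = sum_{i<j, k} (∂g_{ij}/∂x_k) dx_k ∧ dx_i ∧ dx_j.
Expand each term, using dx_k ∧ dx_i ∧ dx_j = sgn(permutation) dx_{(a)} ∧ dx_{(b)} ∧ dx_{(c)} with (a < b < c) sorted:
  d(w*(3*x + 2*y + 2)) includes (∂/∂x)(w*(3*x + 2*y + 2)) dx = (3*w) dx, which multiplied by dy ∧ dw gives (3*w) dx ∧ dy ∧ dw
Collecting like 3-forms: d(omega) = (3*w) dx ∧ dy ∧ dw.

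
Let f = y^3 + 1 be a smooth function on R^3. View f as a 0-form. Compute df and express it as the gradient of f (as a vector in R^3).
df = (0) dx + (3*y^2) dy + (0) dz; grad f = (0, 3*y^2, 0)

For a 0-form f, d f = (∂f/∂x) dx + (∂f/∂y) dy + (∂f/∂z) dz. The components of the vector representation are exactly the entries of grad f in Cartesian coordinates:
  ∂f/∂x = 0
  ∂f/∂y = 3*y^2
  ∂f/∂z = 0.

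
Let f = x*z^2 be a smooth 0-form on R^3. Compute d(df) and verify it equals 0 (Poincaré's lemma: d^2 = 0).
d(df) = 0

Step 1: df = sum_i (∂f/∂x_i) dx_i = (z^2) dx + (0) dy + (2*x*z) dz.
Step 2: Apply d again. Using the 1-form formula, the coefficient of dx ∧ dy in d(df) is ∂^2 f/∂x ∂y - ∂^2 f/∂y ∂x = (0) - (0) = 0 (equality of mixed partials for smooth f).
Similarly for dx ∧ dz and dy ∧ dz — all coefficients vanish. So d(df) = 0.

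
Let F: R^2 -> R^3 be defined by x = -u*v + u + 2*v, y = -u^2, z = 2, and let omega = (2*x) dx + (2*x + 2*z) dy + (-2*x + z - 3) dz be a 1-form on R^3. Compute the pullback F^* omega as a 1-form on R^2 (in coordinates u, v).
F^* omega = (4*u^2*v - 4*u^2 + 2*u*v^2 - 12*u*v - 6*u - 4*v^2 + 4*v) du + (2*u^2*v - 2*u^2 - 8*u*v + 4*u + 8*v) dv

Using F^*(f dg) = (f ∘ F) d(g ∘ F), substitute each coordinate x_i by F_i(u, v) in f_i, and replace dx_i by d F_i = (∂F_i/∂u) du + (∂F_i/∂v) dv.
  For the x component: f_1(F) = -2*u*v + 2*u + 4*v; d F_1 = (1 - v) du + (2 - u) dv
  For the y component: f_2(F) = -2*u*v + 2*u + 4*v + 4; d F_2 = (-2*u) du + (0) dv
  For the z component: f_3(F) = 2*u*v - 2*u - 4*v - 1; d F_3 = (0) du + (0) dv
Combining and collecting du, dv coefficients:
  coeff of du: 4*u^2*v - 4*u^2 + 2*u*v^2 - 12*u*v - 6*u - 4*v^2 + 4*v
  coeff of dv: 2*u^2*v - 2*u^2 - 8*u*v + 4*u + 8*v
F^* omega = (4*u^2*v - 4*u^2 + 2*u*v^2 - 12*u*v - 6*u - 4*v^2 + 4*v) du + (2*u^2*v - 2*u^2 - 8*u*v + 4*u + 8*v) dv.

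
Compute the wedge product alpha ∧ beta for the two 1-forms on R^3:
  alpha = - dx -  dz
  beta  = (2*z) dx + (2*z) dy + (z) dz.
alpha ∧ beta = (-2*z) dx ∧ dy + (z) dx ∧ dz + (2*z) dy ∧ dz

Distribute the wedge, using dx_i ∧ dx_j = -dx_j ∧ dx_i and dx_i ∧ dx_i = 0. For each pair (i, j) with i < j, the coefficient of dx_i ∧ dx_j in alpha ∧ beta is (alpha_i * beta_j - alpha_j * beta_i). Collecting: alpha ∧ beta = (-2*z) dx ∧ dy + (z) dx ∧ dz + (2*z) dy ∧ dz.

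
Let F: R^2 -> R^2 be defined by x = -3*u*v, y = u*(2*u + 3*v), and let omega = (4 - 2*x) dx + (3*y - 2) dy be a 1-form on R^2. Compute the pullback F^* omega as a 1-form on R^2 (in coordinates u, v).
F^* omega = (24*u^3 + 54*u^2*v + 9*u*v^2 - 8*u - 18*v) du + (9*u*(2*u^2 + u*v - 2)) dv

Using F^*(f dg) = (f ∘ F) d(g ∘ F), substitute each coordinate x_i by F_i(u, v) in f_i, and replace dx_i by d F_i = (∂F_i/∂u) du + (∂F_i/∂v) dv.
  For the x component: f_1(F) = 6*u*v + 4; d F_1 = (-3*v) du + (-3*u) dv
  For the y component: f_2(F) = 6*u^2 + 9*u*v - 2; d F_2 = (4*u + 3*v) du + (3*u) dv
Combining and collecting du, dv coefficients:
  coeff of du: 24*u^3 + 54*u^2*v + 9*u*v^2 - 8*u - 18*v
  coeff of dv: 9*u*(2*u^2 + u*v - 2)
F^* omega = (24*u^3 + 54*u^2*v + 9*u*v^2 - 8*u - 18*v) du + (9*u*(2*u^2 + u*v - 2)) dv.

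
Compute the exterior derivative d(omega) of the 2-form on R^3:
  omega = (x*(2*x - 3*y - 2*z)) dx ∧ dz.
d(omega) = (3*x) dx ∧ dy ∧ dz

For a 2-form omega = sum_{i<j} g_{ij} dx_i ∧ dx_j, the exterior derivative is
  d(omega) = sum_{i<j} d(g_{ij}) ∧ dx_i ∧ dx_j = sum_{i<j, k} (∂g_{ij}/∂x_k) dx_k ∧ dx_i ∧ dx_j.
Expand each term, using dx_k ∧ dx_i ∧ dx_j = sgn(permutation) dx_{(a)} ∧ dx_{(b)} ∧ dx_{(c)} with (a < b < c) sorted:
  d(x*(2*x - 3*y - 2*z)) includes (∂/∂y)(x*(2*x - 3*y - 2*z)) dy = (-3*x) dy, which multiplied by dx ∧ dz gives (3*x) dx ∧ dy ∧ dz
Collecting like 3-forms: d(omega) = (3*x) dx ∧ dy ∧ dz.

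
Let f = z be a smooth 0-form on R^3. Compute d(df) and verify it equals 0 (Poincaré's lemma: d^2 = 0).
d(df) = 0

Step 1: df = sum_i (∂f/∂x_i) dx_i = (0) dx + (0) dy + (1) dz.
Step 2: Apply d again. Using the 1-form formula, the coefficient of dx ∧ dy in d(df) is ∂^2 f/∂x ∂y - ∂^2 f/∂y ∂x = (0) - (0) = 0 (equality of mixed partials for smooth f).
Similarly for dx ∧ dz and dy ∧ dz — all coefficients vanish. So d(df) = 0.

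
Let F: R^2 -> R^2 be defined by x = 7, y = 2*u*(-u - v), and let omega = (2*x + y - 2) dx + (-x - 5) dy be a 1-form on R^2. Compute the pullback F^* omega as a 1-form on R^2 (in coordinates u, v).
F^* omega = (48*u + 24*v) du + (24*u) dv

Using F^*(f dg) = (f ∘ F) d(g ∘ F), substitute each coordinate x_i by F_i(u, v) in f_i, and replace dx_i by d F_i = (∂F_i/∂u) du + (∂F_i/∂v) dv.
  For the x component: f_1(F) = -2*u^2 - 2*u*v + 12; d F_1 = (0) du + (0) dv
  For the y component: f_2(F) = -12; d F_2 = (-4*u - 2*v) du + (-2*u) dv
Combining and collecting du, dv coefficients:
  coeff of du: 48*u + 24*v
  coeff of dv: 24*u
F^* omega = (48*u + 24*v) du + (24*u) dv.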